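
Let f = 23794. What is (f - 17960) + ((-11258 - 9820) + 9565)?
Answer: -5679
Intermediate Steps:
(f - 17960) + ((-11258 - 9820) + 9565) = (23794 - 17960) + ((-11258 - 9820) + 9565) = 5834 + (-21078 + 9565) = 5834 - 11513 = -5679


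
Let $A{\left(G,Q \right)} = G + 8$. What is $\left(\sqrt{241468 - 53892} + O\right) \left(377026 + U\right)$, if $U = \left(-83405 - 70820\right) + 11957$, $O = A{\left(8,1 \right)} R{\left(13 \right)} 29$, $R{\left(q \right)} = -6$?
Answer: $-653566272 + 469516 \sqrt{46894} \approx -5.5189 \cdot 10^{8}$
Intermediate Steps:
$A{\left(G,Q \right)} = 8 + G$
$O = -2784$ ($O = \left(8 + 8\right) \left(-6\right) 29 = 16 \left(-6\right) 29 = \left(-96\right) 29 = -2784$)
$U = -142268$ ($U = -154225 + 11957 = -142268$)
$\left(\sqrt{241468 - 53892} + O\right) \left(377026 + U\right) = \left(\sqrt{241468 - 53892} - 2784\right) \left(377026 - 142268\right) = \left(\sqrt{187576} - 2784\right) 234758 = \left(2 \sqrt{46894} - 2784\right) 234758 = \left(-2784 + 2 \sqrt{46894}\right) 234758 = -653566272 + 469516 \sqrt{46894}$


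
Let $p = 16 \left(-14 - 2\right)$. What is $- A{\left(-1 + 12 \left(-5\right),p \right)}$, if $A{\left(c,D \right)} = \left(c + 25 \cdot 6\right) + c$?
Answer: $-28$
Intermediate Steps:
$p = -256$ ($p = 16 \left(-16\right) = -256$)
$A{\left(c,D \right)} = 150 + 2 c$ ($A{\left(c,D \right)} = \left(c + 150\right) + c = \left(150 + c\right) + c = 150 + 2 c$)
$- A{\left(-1 + 12 \left(-5\right),p \right)} = - (150 + 2 \left(-1 + 12 \left(-5\right)\right)) = - (150 + 2 \left(-1 - 60\right)) = - (150 + 2 \left(-61\right)) = - (150 - 122) = \left(-1\right) 28 = -28$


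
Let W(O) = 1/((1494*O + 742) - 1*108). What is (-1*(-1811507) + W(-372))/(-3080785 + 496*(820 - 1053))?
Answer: -335209708979/591468075434 ≈ -0.56674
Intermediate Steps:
W(O) = 1/(634 + 1494*O) (W(O) = 1/((742 + 1494*O) - 108) = 1/(634 + 1494*O))
(-1*(-1811507) + W(-372))/(-3080785 + 496*(820 - 1053)) = (-1*(-1811507) + 1/(2*(317 + 747*(-372))))/(-3080785 + 496*(820 - 1053)) = (1811507 + 1/(2*(317 - 277884)))/(-3080785 + 496*(-233)) = (1811507 + (½)/(-277567))/(-3080785 - 115568) = (1811507 + (½)*(-1/277567))/(-3196353) = (1811507 - 1/555134)*(-1/3196353) = (1005629126937/555134)*(-1/3196353) = -335209708979/591468075434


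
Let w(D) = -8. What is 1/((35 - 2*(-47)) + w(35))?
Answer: 1/121 ≈ 0.0082645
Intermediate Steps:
1/((35 - 2*(-47)) + w(35)) = 1/((35 - 2*(-47)) - 8) = 1/((35 + 94) - 8) = 1/(129 - 8) = 1/121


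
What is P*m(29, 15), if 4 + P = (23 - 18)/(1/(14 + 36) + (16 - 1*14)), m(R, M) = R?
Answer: -4466/101 ≈ -44.218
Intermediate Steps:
P = -154/101 (P = -4 + (23 - 18)/(1/(14 + 36) + (16 - 1*14)) = -4 + 5/(1/50 + (16 - 14)) = -4 + 5/(1/50 + 2) = -4 + 5/(101/50) = -4 + 5*(50/101) = -4 + 250/101 = -154/101 ≈ -1.5248)
P*m(29, 15) = -154/101*29 = -4466/101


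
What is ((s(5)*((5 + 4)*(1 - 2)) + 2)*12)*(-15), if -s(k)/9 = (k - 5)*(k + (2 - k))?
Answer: -360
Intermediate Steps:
s(k) = 90 - 18*k (s(k) = -9*(k - 5)*(k + (2 - k)) = -9*(-5 + k)*2 = -9*(-10 + 2*k) = 90 - 18*k)
((s(5)*((5 + 4)*(1 - 2)) + 2)*12)*(-15) = (((90 - 18*5)*((5 + 4)*(1 - 2)) + 2)*12)*(-15) = (((90 - 90)*(9*(-1)) + 2)*12)*(-15) = ((0*(-9) + 2)*12)*(-15) = ((0 + 2)*12)*(-15) = (2*12)*(-15) = 24*(-15) = -360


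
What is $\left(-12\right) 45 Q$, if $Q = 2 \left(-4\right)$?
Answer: $4320$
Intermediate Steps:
$Q = -8$
$\left(-12\right) 45 Q = \left(-12\right) 45 \left(-8\right) = \left(-540\right) \left(-8\right) = 4320$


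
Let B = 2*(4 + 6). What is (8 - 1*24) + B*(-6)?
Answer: -136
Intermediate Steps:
B = 20 (B = 2*10 = 20)
(8 - 1*24) + B*(-6) = (8 - 1*24) + 20*(-6) = (8 - 24) - 120 = -16 - 120 = -136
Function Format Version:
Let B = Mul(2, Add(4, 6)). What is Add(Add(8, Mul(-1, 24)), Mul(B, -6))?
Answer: -136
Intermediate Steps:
B = 20 (B = Mul(2, 10) = 20)
Add(Add(8, Mul(-1, 24)), Mul(B, -6)) = Add(Add(8, Mul(-1, 24)), Mul(20, -6)) = Add(Add(8, -24), -120) = Add(-16, -120) = -136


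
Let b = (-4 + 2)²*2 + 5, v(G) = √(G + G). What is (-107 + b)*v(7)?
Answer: -94*√14 ≈ -351.72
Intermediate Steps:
v(G) = √2*√G (v(G) = √(2*G) = √2*√G)
b = 13 (b = (-2)²*2 + 5 = 4*2 + 5 = 8 + 5 = 13)
(-107 + b)*v(7) = (-107 + 13)*(√2*√7) = -94*√14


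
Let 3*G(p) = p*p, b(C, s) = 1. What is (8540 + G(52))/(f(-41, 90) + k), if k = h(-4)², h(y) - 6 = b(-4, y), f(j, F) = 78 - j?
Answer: 7081/126 ≈ 56.198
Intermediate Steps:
h(y) = 7 (h(y) = 6 + 1 = 7)
G(p) = p²/3 (G(p) = (p*p)/3 = p²/3)
k = 49 (k = 7² = 49)
(8540 + G(52))/(f(-41, 90) + k) = (8540 + (⅓)*52²)/((78 - 1*(-41)) + 49) = (8540 + (⅓)*2704)/((78 + 41) + 49) = (8540 + 2704/3)/(119 + 49) = (28324/3)/168 = (28324/3)*(1/168) = 7081/126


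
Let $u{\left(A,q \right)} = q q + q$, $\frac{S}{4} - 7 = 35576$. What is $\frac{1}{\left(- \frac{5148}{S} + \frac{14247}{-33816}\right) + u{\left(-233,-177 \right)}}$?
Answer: $\frac{133697192}{4164873761607} \approx 3.2101 \cdot 10^{-5}$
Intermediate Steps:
$S = 142332$ ($S = 28 + 4 \cdot 35576 = 28 + 142304 = 142332$)
$u{\left(A,q \right)} = q + q^{2}$ ($u{\left(A,q \right)} = q^{2} + q = q + q^{2}$)
$\frac{1}{\left(- \frac{5148}{S} + \frac{14247}{-33816}\right) + u{\left(-233,-177 \right)}} = \frac{1}{\left(- \frac{5148}{142332} + \frac{14247}{-33816}\right) - 177 \left(1 - 177\right)} = \frac{1}{\left(\left(-5148\right) \frac{1}{142332} + 14247 \left(- \frac{1}{33816}\right)\right) - -31152} = \frac{1}{\left(- \frac{429}{11861} - \frac{4749}{11272}\right) + 31152} = \frac{1}{- \frac{61163577}{133697192} + 31152} = \frac{1}{\frac{4164873761607}{133697192}} = \frac{133697192}{4164873761607}$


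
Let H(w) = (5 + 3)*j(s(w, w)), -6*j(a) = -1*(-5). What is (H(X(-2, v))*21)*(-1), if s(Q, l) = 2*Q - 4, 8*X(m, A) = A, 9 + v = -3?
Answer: 140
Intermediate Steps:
v = -12 (v = -9 - 3 = -12)
X(m, A) = A/8
s(Q, l) = -4 + 2*Q
j(a) = -⅚ (j(a) = -(-1)*(-5)/6 = -⅙*5 = -⅚)
H(w) = -20/3 (H(w) = (5 + 3)*(-⅚) = 8*(-⅚) = -20/3)
(H(X(-2, v))*21)*(-1) = -20/3*21*(-1) = -140*(-1) = 140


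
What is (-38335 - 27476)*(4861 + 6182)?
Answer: -726750873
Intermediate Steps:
(-38335 - 27476)*(4861 + 6182) = -65811*11043 = -726750873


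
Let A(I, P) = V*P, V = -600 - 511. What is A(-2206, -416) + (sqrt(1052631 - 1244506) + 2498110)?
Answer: 2960286 + 25*I*sqrt(307) ≈ 2.9603e+6 + 438.04*I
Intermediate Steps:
V = -1111
A(I, P) = -1111*P
A(-2206, -416) + (sqrt(1052631 - 1244506) + 2498110) = -1111*(-416) + (sqrt(1052631 - 1244506) + 2498110) = 462176 + (sqrt(-191875) + 2498110) = 462176 + (25*I*sqrt(307) + 2498110) = 462176 + (2498110 + 25*I*sqrt(307)) = 2960286 + 25*I*sqrt(307)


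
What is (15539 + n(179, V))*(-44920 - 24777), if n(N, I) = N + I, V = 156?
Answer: -1106370178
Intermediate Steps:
n(N, I) = I + N
(15539 + n(179, V))*(-44920 - 24777) = (15539 + (156 + 179))*(-44920 - 24777) = (15539 + 335)*(-69697) = 15874*(-69697) = -1106370178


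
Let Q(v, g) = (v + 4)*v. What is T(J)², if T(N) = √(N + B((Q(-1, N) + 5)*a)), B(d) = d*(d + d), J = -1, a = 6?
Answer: 287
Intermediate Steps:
Q(v, g) = v*(4 + v) (Q(v, g) = (4 + v)*v = v*(4 + v))
B(d) = 2*d² (B(d) = d*(2*d) = 2*d²)
T(N) = √(288 + N) (T(N) = √(N + 2*((-(4 - 1) + 5)*6)²) = √(N + 2*((-1*3 + 5)*6)²) = √(N + 2*((-3 + 5)*6)²) = √(N + 2*(2*6)²) = √(N + 2*12²) = √(N + 2*144) = √(N + 288) = √(288 + N))
T(J)² = (√(288 - 1))² = (√287)² = 287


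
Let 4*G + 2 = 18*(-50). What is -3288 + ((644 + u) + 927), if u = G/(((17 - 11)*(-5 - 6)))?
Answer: -20563/12 ≈ -1713.6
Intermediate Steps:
G = -451/2 (G = -½ + (18*(-50))/4 = -½ + (¼)*(-900) = -½ - 225 = -451/2 ≈ -225.50)
u = 41/12 (u = -451*1/((-5 - 6)*(17 - 11))/2 = -451/(2*(6*(-11))) = -451/2/(-66) = -451/2*(-1/66) = 41/12 ≈ 3.4167)
-3288 + ((644 + u) + 927) = -3288 + ((644 + 41/12) + 927) = -3288 + (7769/12 + 927) = -3288 + 18893/12 = -20563/12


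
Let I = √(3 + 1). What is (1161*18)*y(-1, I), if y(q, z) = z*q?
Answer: -41796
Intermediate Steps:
I = 2 (I = √4 = 2)
y(q, z) = q*z
(1161*18)*y(-1, I) = (1161*18)*(-1*2) = 20898*(-2) = -41796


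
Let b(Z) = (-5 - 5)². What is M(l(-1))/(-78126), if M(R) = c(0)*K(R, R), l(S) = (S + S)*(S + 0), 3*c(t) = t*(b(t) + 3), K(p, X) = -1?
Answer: 0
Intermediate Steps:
b(Z) = 100 (b(Z) = (-10)² = 100)
c(t) = 103*t/3 (c(t) = (t*(100 + 3))/3 = (t*103)/3 = (103*t)/3 = 103*t/3)
l(S) = 2*S² (l(S) = (2*S)*S = 2*S²)
M(R) = 0 (M(R) = ((103/3)*0)*(-1) = 0*(-1) = 0)
M(l(-1))/(-78126) = 0/(-78126) = 0*(-1/78126) = 0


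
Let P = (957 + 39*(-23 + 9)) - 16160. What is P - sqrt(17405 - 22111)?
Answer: -15749 - I*sqrt(4706) ≈ -15749.0 - 68.6*I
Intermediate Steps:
P = -15749 (P = (957 + 39*(-14)) - 16160 = (957 - 546) - 16160 = 411 - 16160 = -15749)
P - sqrt(17405 - 22111) = -15749 - sqrt(17405 - 22111) = -15749 - sqrt(-4706) = -15749 - I*sqrt(4706)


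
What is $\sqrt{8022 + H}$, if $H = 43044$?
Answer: $3 \sqrt{5674} \approx 225.98$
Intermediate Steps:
$\sqrt{8022 + H} = \sqrt{8022 + 43044} = \sqrt{51066} = 3 \sqrt{5674}$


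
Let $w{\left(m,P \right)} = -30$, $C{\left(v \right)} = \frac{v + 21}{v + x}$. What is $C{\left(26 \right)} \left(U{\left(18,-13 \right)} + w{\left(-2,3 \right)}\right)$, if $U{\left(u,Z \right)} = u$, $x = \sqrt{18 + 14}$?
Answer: $- \frac{3666}{161} + \frac{564 \sqrt{2}}{161} \approx -17.816$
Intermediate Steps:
$x = 4 \sqrt{2}$ ($x = \sqrt{32} = 4 \sqrt{2} \approx 5.6569$)
$C{\left(v \right)} = \frac{21 + v}{v + 4 \sqrt{2}}$ ($C{\left(v \right)} = \frac{v + 21}{v + 4 \sqrt{2}} = \frac{21 + v}{v + 4 \sqrt{2}}$)
$C{\left(26 \right)} \left(U{\left(18,-13 \right)} + w{\left(-2,3 \right)}\right) = \frac{21 + 26}{26 + 4 \sqrt{2}} \left(18 - 30\right) = \frac{1}{26 + 4 \sqrt{2}} \cdot 47 \left(-12\right) = \frac{47}{26 + 4 \sqrt{2}} \left(-12\right) = - \frac{564}{26 + 4 \sqrt{2}}$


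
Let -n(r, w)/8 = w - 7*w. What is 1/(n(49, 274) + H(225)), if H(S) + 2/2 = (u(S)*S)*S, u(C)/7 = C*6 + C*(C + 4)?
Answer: 1/18737591276 ≈ 5.3369e-11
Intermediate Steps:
u(C) = 42*C + 7*C*(4 + C) (u(C) = 7*(C*6 + C*(C + 4)) = 7*(6*C + C*(4 + C)) = 42*C + 7*C*(4 + C))
n(r, w) = 48*w (n(r, w) = -8*(w - 7*w) = -(-48)*w = 48*w)
H(S) = -1 + 7*S³*(10 + S) (H(S) = -1 + ((7*S*(10 + S))*S)*S = -1 + (7*S²*(10 + S))*S = -1 + 7*S³*(10 + S))
1/(n(49, 274) + H(225)) = 1/(48*274 + (-1 + 7*225³*(10 + 225))) = 1/(13152 + (-1 + 7*11390625*235)) = 1/(13152 + (-1 + 18737578125)) = 1/(13152 + 18737578124) = 1/18737591276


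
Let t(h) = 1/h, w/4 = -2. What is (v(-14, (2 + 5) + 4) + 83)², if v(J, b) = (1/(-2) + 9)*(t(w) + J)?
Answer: 351649/256 ≈ 1373.6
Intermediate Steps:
w = -8 (w = 4*(-2) = -8)
v(J, b) = -17/16 + 17*J/2 (v(J, b) = (1/(-2) + 9)*(1/(-8) + J) = (-½ + 9)*(-⅛ + J) = 17*(-⅛ + J)/2 = -17/16 + 17*J/2)
(v(-14, (2 + 5) + 4) + 83)² = ((-17/16 + (17/2)*(-14)) + 83)² = ((-17/16 - 119) + 83)² = (-1921/16 + 83)² = (-593/16)² = 351649/256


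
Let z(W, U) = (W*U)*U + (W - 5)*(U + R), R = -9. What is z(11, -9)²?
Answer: 613089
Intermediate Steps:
z(W, U) = W*U² + (-9 + U)*(-5 + W) (z(W, U) = (W*U)*U + (W - 5)*(U - 9) = (U*W)*U + (-5 + W)*(-9 + U) = W*U² + (-9 + U)*(-5 + W))
z(11, -9)² = (45 - 9*11 - 5*(-9) - 9*11 + 11*(-9)²)² = (45 - 99 + 45 - 99 + 11*81)² = (45 - 99 + 45 - 99 + 891)² = 783² = 613089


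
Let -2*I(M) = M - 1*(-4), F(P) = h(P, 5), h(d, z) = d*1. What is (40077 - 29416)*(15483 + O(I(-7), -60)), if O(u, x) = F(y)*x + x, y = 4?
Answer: 161865963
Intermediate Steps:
h(d, z) = d
F(P) = P
I(M) = -2 - M/2 (I(M) = -(M - 1*(-4))/2 = -(M + 4)/2 = -(4 + M)/2 = -2 - M/2)
O(u, x) = 5*x (O(u, x) = 4*x + x = 5*x)
(40077 - 29416)*(15483 + O(I(-7), -60)) = (40077 - 29416)*(15483 + 5*(-60)) = 10661*(15483 - 300) = 10661*15183 = 161865963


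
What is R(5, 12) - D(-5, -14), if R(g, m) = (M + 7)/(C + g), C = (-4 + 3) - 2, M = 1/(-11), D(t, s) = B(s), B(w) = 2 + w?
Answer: 170/11 ≈ 15.455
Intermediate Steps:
D(t, s) = 2 + s
M = -1/11 ≈ -0.090909
C = -3 (C = -1 - 2 = -3)
R(g, m) = 76/(11*(-3 + g)) (R(g, m) = (-1/11 + 7)/(-3 + g) = 76/(11*(-3 + g)))
R(5, 12) - D(-5, -14) = 76/(11*(-3 + 5)) - (2 - 14) = (76/11)/2 - 1*(-12) = (76/11)*(1/2) + 12 = 38/11 + 12 = 170/11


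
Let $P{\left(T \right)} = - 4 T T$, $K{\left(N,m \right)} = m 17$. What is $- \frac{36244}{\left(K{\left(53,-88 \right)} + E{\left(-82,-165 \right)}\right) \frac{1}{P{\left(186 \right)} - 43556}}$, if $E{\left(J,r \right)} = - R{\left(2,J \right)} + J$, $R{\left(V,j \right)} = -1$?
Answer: $- \frac{6594233360}{1577} \approx -4.1815 \cdot 10^{6}$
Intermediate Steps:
$K{\left(N,m \right)} = 17 m$
$P{\left(T \right)} = - 4 T^{2}$
$E{\left(J,r \right)} = 1 + J$ ($E{\left(J,r \right)} = \left(-1\right) \left(-1\right) + J = 1 + J$)
$- \frac{36244}{\left(K{\left(53,-88 \right)} + E{\left(-82,-165 \right)}\right) \frac{1}{P{\left(186 \right)} - 43556}} = - \frac{36244}{\left(17 \left(-88\right) + \left(1 - 82\right)\right) \frac{1}{- 4 \cdot 186^{2} - 43556}} = - \frac{36244}{\left(-1496 - 81\right) \frac{1}{\left(-4\right) 34596 - 43556}} = - \frac{36244}{\left(-1577\right) \frac{1}{-138384 - 43556}} = - \frac{36244}{\left(-1577\right) \frac{1}{-181940}} = - \frac{36244}{\left(-1577\right) \left(- \frac{1}{181940}\right)} = - \frac{36244}{\frac{1577}{181940}} = \left(-36244\right) \frac{181940}{1577} = - \frac{6594233360}{1577}$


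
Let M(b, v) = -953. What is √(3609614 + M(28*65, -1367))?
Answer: √3608661 ≈ 1899.6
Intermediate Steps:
√(3609614 + M(28*65, -1367)) = √(3609614 - 953) = √3608661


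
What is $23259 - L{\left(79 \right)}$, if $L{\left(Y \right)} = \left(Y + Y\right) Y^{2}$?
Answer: $-962819$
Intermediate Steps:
$L{\left(Y \right)} = 2 Y^{3}$ ($L{\left(Y \right)} = 2 Y Y^{2} = 2 Y^{3}$)
$23259 - L{\left(79 \right)} = 23259 - 2 \cdot 79^{3} = 23259 - 2 \cdot 493039 = 23259 - 986078 = -962819$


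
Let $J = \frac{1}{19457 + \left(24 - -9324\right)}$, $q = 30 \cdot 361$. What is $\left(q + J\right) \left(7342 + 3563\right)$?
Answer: $\frac{680380727331}{5761} \approx 1.181 \cdot 10^{8}$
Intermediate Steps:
$q = 10830$
$J = \frac{1}{28805}$ ($J = \frac{1}{19457 + \left(24 + 9324\right)} = \frac{1}{19457 + 9348} = \frac{1}{28805} \approx 3.4716 \cdot 10^{-5}$)
$\left(q + J\right) \left(7342 + 3563\right) = \left(10830 + \frac{1}{28805}\right) \left(7342 + 3563\right) = \frac{311958151}{28805} \cdot 10905 = \frac{680380727331}{5761}$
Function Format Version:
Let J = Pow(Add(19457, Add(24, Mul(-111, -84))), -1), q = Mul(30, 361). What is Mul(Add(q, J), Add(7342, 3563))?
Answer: Rational(680380727331, 5761) ≈ 1.1810e+8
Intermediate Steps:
q = 10830
J = Rational(1, 28805) (J = Pow(Add(19457, Add(24, 9324)), -1) = Pow(Add(19457, 9348), -1) = Pow(28805, -1) = Rational(1, 28805) ≈ 3.4716e-5)
Mul(Add(q, J), Add(7342, 3563)) = Mul(Add(10830, Rational(1, 28805)), Add(7342, 3563)) = Mul(Rational(311958151, 28805), 10905) = Rational(680380727331, 5761)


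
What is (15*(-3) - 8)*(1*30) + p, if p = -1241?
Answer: -2831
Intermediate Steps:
(15*(-3) - 8)*(1*30) + p = (15*(-3) - 8)*(1*30) - 1241 = (-45 - 8)*30 - 1241 = -53*30 - 1241 = -1590 - 1241 = -2831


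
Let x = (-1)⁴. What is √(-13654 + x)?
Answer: 3*I*√1517 ≈ 116.85*I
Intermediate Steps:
x = 1
√(-13654 + x) = √(-13654 + 1) = √(-13653) = 3*I*√1517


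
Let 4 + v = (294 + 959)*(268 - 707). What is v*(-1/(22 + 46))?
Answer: 550071/68 ≈ 8089.3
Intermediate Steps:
v = -550071 (v = -4 + (294 + 959)*(268 - 707) = -4 + 1253*(-439) = -4 - 550067 = -550071)
v*(-1/(22 + 46)) = -(-550071)/(22 + 46) = -(-550071)/68 = -550071*(-1/68) = 550071/68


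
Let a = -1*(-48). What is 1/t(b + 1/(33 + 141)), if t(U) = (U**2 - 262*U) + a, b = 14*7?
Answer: -30276/485154107 ≈ -6.2405e-5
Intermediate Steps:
b = 98
a = 48
t(U) = 48 + U**2 - 262*U (t(U) = (U**2 - 262*U) + 48 = 48 + U**2 - 262*U)
1/t(b + 1/(33 + 141)) = 1/(48 + (98 + 1/(33 + 141))**2 - 262*(98 + 1/(33 + 141))) = 1/(48 + (98 + 1/174)**2 - 262*(98 + 1/174)) = 1/(48 + (17053/174)**2 - 262*17053/174) = 1/(48 + 290804809/30276 - 2233943/87) = 1/(-485154107/30276) = -30276/485154107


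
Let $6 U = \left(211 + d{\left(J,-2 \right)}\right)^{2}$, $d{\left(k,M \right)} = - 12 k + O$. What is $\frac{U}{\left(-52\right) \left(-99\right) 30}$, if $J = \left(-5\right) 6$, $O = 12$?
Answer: $\frac{30899}{84240} \approx 0.3668$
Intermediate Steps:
$J = -30$
$d{\left(k,M \right)} = 12 - 12 k$ ($d{\left(k,M \right)} = - 12 k + 12 = 12 - 12 k$)
$U = \frac{339889}{6}$ ($U = \frac{\left(211 + \left(12 - -360\right)\right)^{2}}{6} = \frac{\left(211 + \left(12 + 360\right)\right)^{2}}{6} = \frac{\left(211 + 372\right)^{2}}{6} = \frac{583^{2}}{6} = \frac{1}{6} \cdot 339889 = \frac{339889}{6} \approx 56648.0$)
$\frac{U}{\left(-52\right) \left(-99\right) 30} = \frac{339889}{6 \left(-52\right) \left(-99\right) 30} = \frac{339889}{6 \cdot 5148 \cdot 30} = \frac{339889}{6 \cdot 154440} = \frac{339889}{6} \cdot \frac{1}{154440} = \frac{30899}{84240}$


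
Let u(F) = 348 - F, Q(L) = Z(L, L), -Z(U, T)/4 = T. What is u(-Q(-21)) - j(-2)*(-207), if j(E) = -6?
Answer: -810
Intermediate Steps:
Z(U, T) = -4*T
Q(L) = -4*L
u(-Q(-21)) - j(-2)*(-207) = (348 - (-1)*(-4*(-21))) - (-6)*(-207) = (348 - (-1)*84) - 1*1242 = (348 - 1*(-84)) - 1242 = (348 + 84) - 1242 = 432 - 1242 = -810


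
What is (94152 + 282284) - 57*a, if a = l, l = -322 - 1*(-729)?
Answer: 353237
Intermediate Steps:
l = 407 (l = -322 + 729 = 407)
a = 407
(94152 + 282284) - 57*a = (94152 + 282284) - 57*407 = 376436 - 23199 = 353237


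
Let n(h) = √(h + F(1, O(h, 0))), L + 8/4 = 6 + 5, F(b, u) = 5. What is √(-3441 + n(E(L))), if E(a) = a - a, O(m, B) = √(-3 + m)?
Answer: √(-3441 + √5) ≈ 58.641*I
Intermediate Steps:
L = 9 (L = -2 + (6 + 5) = -2 + 11 = 9)
E(a) = 0
n(h) = √(5 + h) (n(h) = √(h + 5) = √(5 + h))
√(-3441 + n(E(L))) = √(-3441 + √(5 + 0)) = √(-3441 + √5)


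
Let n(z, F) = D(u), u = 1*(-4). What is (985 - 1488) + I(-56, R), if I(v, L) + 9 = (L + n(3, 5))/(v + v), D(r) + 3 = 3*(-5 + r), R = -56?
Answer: -28629/56 ≈ -511.23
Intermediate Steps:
u = -4
D(r) = -18 + 3*r (D(r) = -3 + 3*(-5 + r) = -3 + (-15 + 3*r) = -18 + 3*r)
n(z, F) = -30 (n(z, F) = -18 + 3*(-4) = -18 - 12 = -30)
I(v, L) = -9 + (-30 + L)/(2*v) (I(v, L) = -9 + (L - 30)/(v + v) = -9 + (-30 + L)/((2*v)) = -9 + (-30 + L)*(1/(2*v)) = -9 + (-30 + L)/(2*v))
(985 - 1488) + I(-56, R) = (985 - 1488) + (1/2)*(-30 - 56 - 18*(-56))/(-56) = -503 + (1/2)*(-1/56)*(-30 - 56 + 1008) = -503 + (1/2)*(-1/56)*922 = -503 - 461/56 = -28629/56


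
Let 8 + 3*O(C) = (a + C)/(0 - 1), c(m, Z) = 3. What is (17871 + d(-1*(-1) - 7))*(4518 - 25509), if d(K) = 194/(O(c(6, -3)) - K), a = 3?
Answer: -756368703/2 ≈ -3.7818e+8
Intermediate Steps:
O(C) = -11/3 - C/3 (O(C) = -8/3 + ((3 + C)/(0 - 1))/3 = -8/3 + ((3 + C)/(-1))/3 = -8/3 + ((3 + C)*(-1))/3 = -8/3 + (-3 - C)/3 = -8/3 + (-1 - C/3) = -11/3 - C/3)
d(K) = 194/(-14/3 - K) (d(K) = 194/((-11/3 - 1/3*3) - K) = 194/((-11/3 - 1) - K) = 194/(-14/3 - K))
(17871 + d(-1*(-1) - 7))*(4518 - 25509) = (17871 - 582/(14 + 3*(-1*(-1) - 7)))*(4518 - 25509) = (17871 - 582/(14 + 3*(1 - 7)))*(-20991) = (17871 - 582/(14 + 3*(-6)))*(-20991) = (17871 - 582/(14 - 18))*(-20991) = (17871 - 582/(-4))*(-20991) = (17871 - 582*(-1/4))*(-20991) = (17871 + 291/2)*(-20991) = (36033/2)*(-20991) = -756368703/2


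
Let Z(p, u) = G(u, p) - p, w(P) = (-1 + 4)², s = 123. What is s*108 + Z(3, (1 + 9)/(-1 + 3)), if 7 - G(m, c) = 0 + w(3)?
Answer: 13279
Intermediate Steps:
w(P) = 9 (w(P) = 3² = 9)
G(m, c) = -2 (G(m, c) = 7 - (0 + 9) = 7 - 1*9 = 7 - 9 = -2)
Z(p, u) = -2 - p
s*108 + Z(3, (1 + 9)/(-1 + 3)) = 123*108 + (-2 - 1*3) = 13284 + (-2 - 3) = 13284 - 5 = 13279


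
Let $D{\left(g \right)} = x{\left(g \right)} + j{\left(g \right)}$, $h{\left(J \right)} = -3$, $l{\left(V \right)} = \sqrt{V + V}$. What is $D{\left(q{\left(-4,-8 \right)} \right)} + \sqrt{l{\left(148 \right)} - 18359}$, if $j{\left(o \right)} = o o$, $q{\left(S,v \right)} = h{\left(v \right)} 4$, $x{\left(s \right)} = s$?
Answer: $132 + \sqrt{-18359 + 2 \sqrt{74}} \approx 132.0 + 135.43 i$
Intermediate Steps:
$l{\left(V \right)} = \sqrt{2} \sqrt{V}$ ($l{\left(V \right)} = \sqrt{2 V} = \sqrt{2} \sqrt{V}$)
$q{\left(S,v \right)} = -12$ ($q{\left(S,v \right)} = \left(-3\right) 4 = -12$)
$j{\left(o \right)} = o^{2}$
$D{\left(g \right)} = g + g^{2}$
$D{\left(q{\left(-4,-8 \right)} \right)} + \sqrt{l{\left(148 \right)} - 18359} = - 12 \left(1 - 12\right) + \sqrt{\sqrt{2} \sqrt{148} - 18359} = \left(-12\right) \left(-11\right) + \sqrt{\sqrt{2} \cdot 2 \sqrt{37} - 18359} = 132 + \sqrt{2 \sqrt{74} - 18359} = 132 + \sqrt{-18359 + 2 \sqrt{74}}$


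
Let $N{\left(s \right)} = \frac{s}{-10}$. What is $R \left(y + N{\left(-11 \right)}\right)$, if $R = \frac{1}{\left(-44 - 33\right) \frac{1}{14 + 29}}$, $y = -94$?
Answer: $\frac{39947}{770} \approx 51.879$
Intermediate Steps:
$N{\left(s \right)} = - \frac{s}{10}$ ($N{\left(s \right)} = s \left(- \frac{1}{10}\right) = - \frac{s}{10}$)
$R = - \frac{43}{77}$ ($R = \frac{1}{\left(-77\right) \frac{1}{43}} = \frac{1}{- \frac{77}{43}} = - \frac{43}{77} \approx -0.55844$)
$R \left(y + N{\left(-11 \right)}\right) = - \frac{43 \left(-94 - - \frac{11}{10}\right)}{77} = - \frac{43 \left(-94 + \frac{11}{10}\right)}{77} = \left(- \frac{43}{77}\right) \left(- \frac{929}{10}\right) = \frac{39947}{770}$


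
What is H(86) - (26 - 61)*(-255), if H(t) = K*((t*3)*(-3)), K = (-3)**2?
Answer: -15891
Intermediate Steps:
K = 9
H(t) = -81*t (H(t) = 9*((t*3)*(-3)) = 9*((3*t)*(-3)) = 9*(-9*t) = -81*t)
H(86) - (26 - 61)*(-255) = -81*86 - (26 - 61)*(-255) = -6966 - (-35)*(-255) = -6966 - 1*8925 = -6966 - 8925 = -15891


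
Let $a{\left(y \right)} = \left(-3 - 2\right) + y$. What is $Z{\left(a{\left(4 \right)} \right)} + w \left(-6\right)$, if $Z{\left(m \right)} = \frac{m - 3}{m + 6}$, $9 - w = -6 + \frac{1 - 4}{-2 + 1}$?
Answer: $- \frac{364}{5} \approx -72.8$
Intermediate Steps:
$a{\left(y \right)} = -5 + y$
$w = 12$ ($w = 9 - \left(-6 + \frac{1 - 4}{-2 + 1}\right) = 9 - \left(-6 - \frac{3}{-1}\right) = 9 - \left(-6 - -3\right) = 9 - \left(-6 + 3\right) = 9 - -3 = 9 + 3 = 12$)
$Z{\left(m \right)} = \frac{-3 + m}{6 + m}$
$Z{\left(a{\left(4 \right)} \right)} + w \left(-6\right) = \frac{-3 + \left(-5 + 4\right)}{6 + \left(-5 + 4\right)} + 12 \left(-6\right) = \frac{-3 - 1}{6 - 1} - 72 = \frac{1}{5} \left(-4\right) - 72 = - \frac{4}{5} - 72 = - \frac{364}{5}$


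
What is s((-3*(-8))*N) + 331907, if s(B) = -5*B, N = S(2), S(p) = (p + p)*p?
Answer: 330947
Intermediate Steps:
S(p) = 2*p² (S(p) = (2*p)*p = 2*p²)
N = 8 (N = 2*2² = 2*4 = 8)
s((-3*(-8))*N) + 331907 = -5*(-3*(-8))*8 + 331907 = -120*8 + 331907 = -5*192 + 331907 = -960 + 331907 = 330947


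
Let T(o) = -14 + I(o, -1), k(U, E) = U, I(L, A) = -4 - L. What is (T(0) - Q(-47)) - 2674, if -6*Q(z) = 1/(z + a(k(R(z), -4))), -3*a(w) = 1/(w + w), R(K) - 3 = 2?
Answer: -3798417/1411 ≈ -2692.0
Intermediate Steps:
R(K) = 5 (R(K) = 3 + 2 = 5)
a(w) = -1/(6*w) (a(w) = -1/(3*(w + w)) = -1/(2*w)/3 = -1/(6*w))
T(o) = -18 - o (T(o) = -14 + (-4 - o) = -18 - o)
Q(z) = -1/(6*(-1/30 + z)) (Q(z) = -1/(6*(z - ⅙/5)) = -1/(6*(z - ⅙*⅕)) = -1/(6*(z - 1/30)) = -1/(6*(-1/30 + z)))
(T(0) - Q(-47)) - 2674 = ((-18 - 1*0) - (-5)/(-1 + 30*(-47))) - 2674 = ((-18 + 0) - (-5)/(-1 - 1410)) - 2674 = (-18 - (-5)/(-1411)) - 2674 = (-18 - (-5)*(-1)/1411) - 2674 = (-18 - 1*5/1411) - 2674 = (-18 - 5/1411) - 2674 = -25403/1411 - 2674 = -3798417/1411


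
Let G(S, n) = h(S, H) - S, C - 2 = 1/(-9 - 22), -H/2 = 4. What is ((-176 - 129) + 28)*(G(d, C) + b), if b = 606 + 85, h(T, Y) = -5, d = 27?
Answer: -182543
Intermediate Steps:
H = -8 (H = -2*4 = -8)
C = 61/31 (C = 2 + 1/(-9 - 22) = 2 + 1/(-31) = 2 - 1/31 = 61/31 ≈ 1.9677)
G(S, n) = -5 - S
b = 691
((-176 - 129) + 28)*(G(d, C) + b) = ((-176 - 129) + 28)*((-5 - 1*27) + 691) = (-305 + 28)*((-5 - 27) + 691) = -277*(-32 + 691) = -277*659 = -182543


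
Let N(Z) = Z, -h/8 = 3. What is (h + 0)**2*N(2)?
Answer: 1152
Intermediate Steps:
h = -24 (h = -8*3 = -24)
(h + 0)**2*N(2) = (-24 + 0)**2*2 = (-24)**2*2 = 576*2 = 1152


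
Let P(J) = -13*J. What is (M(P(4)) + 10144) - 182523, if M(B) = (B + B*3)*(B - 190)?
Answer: -122043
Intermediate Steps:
M(B) = 4*B*(-190 + B) (M(B) = (B + 3*B)*(-190 + B) = (4*B)*(-190 + B) = 4*B*(-190 + B))
(M(P(4)) + 10144) - 182523 = (4*(-13*4)*(-190 - 13*4) + 10144) - 182523 = (4*(-52)*(-190 - 52) + 10144) - 182523 = (4*(-52)*(-242) + 10144) - 182523 = (50336 + 10144) - 182523 = 60480 - 182523 = -122043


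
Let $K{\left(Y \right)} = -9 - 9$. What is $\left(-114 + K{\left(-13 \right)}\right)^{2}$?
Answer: $17424$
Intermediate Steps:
$K{\left(Y \right)} = -18$ ($K{\left(Y \right)} = -9 - 9 = -18$)
$\left(-114 + K{\left(-13 \right)}\right)^{2} = \left(-114 - 18\right)^{2} = \left(-132\right)^{2} = 17424$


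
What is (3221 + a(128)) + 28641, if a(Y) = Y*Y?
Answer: 48246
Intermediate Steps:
a(Y) = Y**2
(3221 + a(128)) + 28641 = (3221 + 128**2) + 28641 = (3221 + 16384) + 28641 = 19605 + 28641 = 48246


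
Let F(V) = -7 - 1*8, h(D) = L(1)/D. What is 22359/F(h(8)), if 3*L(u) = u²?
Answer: -7453/5 ≈ -1490.6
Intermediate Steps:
L(u) = u²/3
h(D) = 1/(3*D) (h(D) = ((⅓)*1²)/D = ((⅓)*1)/D = 1/(3*D))
F(V) = -15 (F(V) = -7 - 8 = -15)
22359/F(h(8)) = 22359/(-15) = 22359*(-1/15) = -7453/5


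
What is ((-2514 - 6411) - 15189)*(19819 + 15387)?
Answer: -848957484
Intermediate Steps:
((-2514 - 6411) - 15189)*(19819 + 15387) = (-8925 - 15189)*35206 = -24114*35206 = -848957484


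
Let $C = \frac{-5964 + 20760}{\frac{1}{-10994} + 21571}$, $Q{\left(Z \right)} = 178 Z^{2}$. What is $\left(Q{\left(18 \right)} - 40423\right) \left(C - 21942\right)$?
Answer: $- \frac{89753742377951958}{237151573} \approx -3.7847 \cdot 10^{8}$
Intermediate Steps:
$C = \frac{162667224}{237151573}$ ($C = \frac{14796}{- \frac{1}{10994} + 21571} = \frac{14796}{\frac{237151573}{10994}} = 14796 \cdot \frac{10994}{237151573} = \frac{162667224}{237151573} \approx 0.68592$)
$\left(Q{\left(18 \right)} - 40423\right) \left(C - 21942\right) = \left(178 \cdot 18^{2} - 40423\right) \left(\frac{162667224}{237151573} - 21942\right) = \left(178 \cdot 324 - 40423\right) \left(- \frac{5203417147542}{237151573}\right) = \left(57672 - 40423\right) \left(- \frac{5203417147542}{237151573}\right) = 17249 \left(- \frac{5203417147542}{237151573}\right) = - \frac{89753742377951958}{237151573}$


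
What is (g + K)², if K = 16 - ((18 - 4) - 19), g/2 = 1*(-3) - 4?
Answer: 49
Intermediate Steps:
g = -14 (g = 2*(1*(-3) - 4) = 2*(-3 - 4) = 2*(-7) = -14)
K = 21 (K = 16 - (14 - 19) = 16 - 1*(-5) = 16 + 5 = 21)
(g + K)² = (-14 + 21)² = 7² = 49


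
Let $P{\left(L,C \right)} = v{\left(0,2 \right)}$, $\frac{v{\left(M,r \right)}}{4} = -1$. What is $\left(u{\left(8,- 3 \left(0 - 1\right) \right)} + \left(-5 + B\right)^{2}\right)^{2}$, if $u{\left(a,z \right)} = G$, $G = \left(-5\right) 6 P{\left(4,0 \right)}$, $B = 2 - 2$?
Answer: $21025$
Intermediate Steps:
$v{\left(M,r \right)} = -4$ ($v{\left(M,r \right)} = 4 \left(-1\right) = -4$)
$B = 0$ ($B = 2 - 2 = 0$)
$P{\left(L,C \right)} = -4$
$G = 120$ ($G = \left(-5\right) 6 \left(-4\right) = \left(-30\right) \left(-4\right) = 120$)
$u{\left(a,z \right)} = 120$
$\left(u{\left(8,- 3 \left(0 - 1\right) \right)} + \left(-5 + B\right)^{2}\right)^{2} = \left(120 + \left(-5 + 0\right)^{2}\right)^{2} = \left(120 + \left(-5\right)^{2}\right)^{2} = \left(120 + 25\right)^{2} = 145^{2} = 21025$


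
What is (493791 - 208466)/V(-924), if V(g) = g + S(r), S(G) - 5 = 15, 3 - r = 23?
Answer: -2525/8 ≈ -315.63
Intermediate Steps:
r = -20 (r = 3 - 1*23 = 3 - 23 = -20)
S(G) = 20 (S(G) = 5 + 15 = 20)
V(g) = 20 + g (V(g) = g + 20 = 20 + g)
(493791 - 208466)/V(-924) = (493791 - 208466)/(20 - 924) = 285325/(-904) = 285325*(-1/904) = -2525/8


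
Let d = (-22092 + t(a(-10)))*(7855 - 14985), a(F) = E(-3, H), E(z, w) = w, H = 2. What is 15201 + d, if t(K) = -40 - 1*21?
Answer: 157966091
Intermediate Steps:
a(F) = 2
t(K) = -61 (t(K) = -40 - 21 = -61)
d = 157950890 (d = (-22092 - 61)*(7855 - 14985) = -22153*(-7130) = 157950890)
15201 + d = 15201 + 157950890 = 157966091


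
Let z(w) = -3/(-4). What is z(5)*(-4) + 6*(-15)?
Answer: -93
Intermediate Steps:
z(w) = ¾ (z(w) = -3*(-¼) = ¾)
z(5)*(-4) + 6*(-15) = (¾)*(-4) + 6*(-15) = -3 - 90 = -93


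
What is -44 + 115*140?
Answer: 16056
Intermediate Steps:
-44 + 115*140 = -44 + 16100 = 16056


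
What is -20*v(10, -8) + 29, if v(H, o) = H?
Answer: -171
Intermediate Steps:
-20*v(10, -8) + 29 = -20*10 + 29 = -200 + 29 = -171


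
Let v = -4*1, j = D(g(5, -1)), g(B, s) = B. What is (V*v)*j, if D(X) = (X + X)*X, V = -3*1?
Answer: 600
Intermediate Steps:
V = -3
D(X) = 2*X² (D(X) = (2*X)*X = 2*X²)
j = 50 (j = 2*5² = 2*25 = 50)
v = -4
(V*v)*j = -3*(-4)*50 = 12*50 = 600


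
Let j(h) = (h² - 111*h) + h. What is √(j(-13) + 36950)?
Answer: √38549 ≈ 196.34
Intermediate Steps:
j(h) = h² - 110*h
√(j(-13) + 36950) = √(-13*(-110 - 13) + 36950) = √(-13*(-123) + 36950) = √(1599 + 36950) = √38549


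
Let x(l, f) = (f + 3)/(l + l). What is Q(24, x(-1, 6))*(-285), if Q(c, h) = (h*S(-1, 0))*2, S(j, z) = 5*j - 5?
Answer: -25650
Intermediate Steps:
S(j, z) = -5 + 5*j
x(l, f) = (3 + f)/(2*l) (x(l, f) = (3 + f)/((2*l)) = (3 + f)*(1/(2*l)) = (3 + f)/(2*l))
Q(c, h) = -20*h (Q(c, h) = (h*(-5 + 5*(-1)))*2 = (h*(-5 - 5))*2 = (h*(-10))*2 = -10*h*2 = -20*h)
Q(24, x(-1, 6))*(-285) = -10*(3 + 6)/(-1)*(-285) = -10*(-1)*9*(-285) = -20*(-9/2)*(-285) = 90*(-285) = -25650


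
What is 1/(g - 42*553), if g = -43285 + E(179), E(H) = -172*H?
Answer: -1/97299 ≈ -1.0278e-5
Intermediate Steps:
g = -74073 (g = -43285 - 172*179 = -43285 - 30788 = -74073)
1/(g - 42*553) = 1/(-74073 - 42*553) = 1/(-74073 - 23226) = 1/(-97299) = -1/97299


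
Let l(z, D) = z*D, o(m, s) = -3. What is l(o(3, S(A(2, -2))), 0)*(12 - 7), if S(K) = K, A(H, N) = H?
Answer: 0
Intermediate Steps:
l(z, D) = D*z
l(o(3, S(A(2, -2))), 0)*(12 - 7) = (0*(-3))*(12 - 7) = 0*5 = 0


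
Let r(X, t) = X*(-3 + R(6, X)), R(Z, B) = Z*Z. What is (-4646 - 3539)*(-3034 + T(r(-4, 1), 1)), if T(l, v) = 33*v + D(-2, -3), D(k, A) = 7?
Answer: 24505890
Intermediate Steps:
R(Z, B) = Z**2
r(X, t) = 33*X (r(X, t) = X*(-3 + 6**2) = X*(-3 + 36) = X*33 = 33*X)
T(l, v) = 7 + 33*v (T(l, v) = 33*v + 7 = 7 + 33*v)
(-4646 - 3539)*(-3034 + T(r(-4, 1), 1)) = (-4646 - 3539)*(-3034 + (7 + 33*1)) = -8185*(-3034 + (7 + 33)) = -8185*(-3034 + 40) = -8185*(-2994) = 24505890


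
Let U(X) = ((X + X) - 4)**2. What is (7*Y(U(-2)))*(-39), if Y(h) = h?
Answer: -17472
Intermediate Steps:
U(X) = (-4 + 2*X)**2 (U(X) = (2*X - 4)**2 = (-4 + 2*X)**2)
(7*Y(U(-2)))*(-39) = (7*(4*(-2 - 2)**2))*(-39) = (7*(4*(-4)**2))*(-39) = (7*(4*16))*(-39) = (7*64)*(-39) = 448*(-39) = -17472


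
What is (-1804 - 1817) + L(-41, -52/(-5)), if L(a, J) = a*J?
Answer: -20237/5 ≈ -4047.4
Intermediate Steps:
L(a, J) = J*a
(-1804 - 1817) + L(-41, -52/(-5)) = (-1804 - 1817) - 52/(-5)*(-41) = -3621 - 52*(-⅕)*(-41) = -3621 + (52/5)*(-41) = -3621 - 2132/5 = -20237/5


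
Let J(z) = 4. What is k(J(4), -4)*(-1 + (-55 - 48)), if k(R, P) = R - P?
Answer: -832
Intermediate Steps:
k(J(4), -4)*(-1 + (-55 - 48)) = (4 - 1*(-4))*(-1 + (-55 - 48)) = (4 + 4)*(-1 - 103) = 8*(-104) = -832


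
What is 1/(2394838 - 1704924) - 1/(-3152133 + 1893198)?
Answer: 1948849/868556881590 ≈ 2.2438e-6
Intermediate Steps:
1/(2394838 - 1704924) - 1/(-3152133 + 1893198) = 1/689914 - 1/(-1258935) = 1/689914 - 1*(-1/1258935) = 1/689914 + 1/1258935 = 1948849/868556881590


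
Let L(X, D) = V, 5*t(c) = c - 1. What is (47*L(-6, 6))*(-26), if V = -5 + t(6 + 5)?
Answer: 3666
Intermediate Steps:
t(c) = -⅕ + c/5 (t(c) = (c - 1)/5 = (-1 + c)/5 = -⅕ + c/5)
V = -3 (V = -5 + (-⅕ + (6 + 5)/5) = -5 + (-⅕ + (⅕)*11) = -5 + (-⅕ + 11/5) = -5 + 2 = -3)
L(X, D) = -3
(47*L(-6, 6))*(-26) = (47*(-3))*(-26) = -141*(-26) = 3666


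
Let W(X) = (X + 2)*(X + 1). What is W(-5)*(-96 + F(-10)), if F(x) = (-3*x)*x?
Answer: -4752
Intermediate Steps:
F(x) = -3*x²
W(X) = (1 + X)*(2 + X) (W(X) = (2 + X)*(1 + X) = (1 + X)*(2 + X))
W(-5)*(-96 + F(-10)) = (2 + (-5)² + 3*(-5))*(-96 - 3*(-10)²) = (2 + 25 - 15)*(-96 - 3*100) = 12*(-96 - 300) = 12*(-396) = -4752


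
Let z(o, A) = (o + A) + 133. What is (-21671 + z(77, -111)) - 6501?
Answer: -28073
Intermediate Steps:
z(o, A) = 133 + A + o (z(o, A) = (A + o) + 133 = 133 + A + o)
(-21671 + z(77, -111)) - 6501 = (-21671 + (133 - 111 + 77)) - 6501 = (-21671 + 99) - 6501 = -21572 - 6501 = -28073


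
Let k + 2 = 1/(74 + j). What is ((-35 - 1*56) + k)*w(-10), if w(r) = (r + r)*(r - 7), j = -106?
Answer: -253045/8 ≈ -31631.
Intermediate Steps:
w(r) = 2*r*(-7 + r) (w(r) = (2*r)*(-7 + r) = 2*r*(-7 + r))
k = -65/32 (k = -2 + 1/(74 - 106) = -2 + 1/(-32) = -2 - 1/32 = -65/32 ≈ -2.0313)
((-35 - 1*56) + k)*w(-10) = ((-35 - 1*56) - 65/32)*(2*(-10)*(-7 - 10)) = ((-35 - 56) - 65/32)*(2*(-10)*(-17)) = (-91 - 65/32)*340 = -2977/32*340 = -253045/8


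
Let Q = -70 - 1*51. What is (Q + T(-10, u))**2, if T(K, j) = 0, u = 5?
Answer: 14641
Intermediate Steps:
Q = -121 (Q = -70 - 51 = -121)
(Q + T(-10, u))**2 = (-121 + 0)**2 = (-121)**2 = 14641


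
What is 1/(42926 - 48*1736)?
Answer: -1/40402 ≈ -2.4751e-5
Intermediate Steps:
1/(42926 - 48*1736) = 1/(42926 - 83328) = 1/(-40402) = -1/40402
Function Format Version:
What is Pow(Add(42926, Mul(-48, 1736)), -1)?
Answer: Rational(-1, 40402) ≈ -2.4751e-5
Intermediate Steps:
Pow(Add(42926, Mul(-48, 1736)), -1) = Pow(Add(42926, -83328), -1) = Pow(-40402, -1) = Rational(-1, 40402)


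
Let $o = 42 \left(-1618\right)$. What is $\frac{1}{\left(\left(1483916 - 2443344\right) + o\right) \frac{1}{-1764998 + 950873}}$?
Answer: $\frac{4875}{6152} \approx 0.79243$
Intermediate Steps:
$o = -67956$
$\frac{1}{\left(\left(1483916 - 2443344\right) + o\right) \frac{1}{-1764998 + 950873}} = \frac{1}{\left(\left(1483916 - 2443344\right) - 67956\right) \frac{1}{-1764998 + 950873}} = \frac{1}{\left(\left(1483916 - 2443344\right) - 67956\right) \frac{1}{-814125}} = \frac{1}{\left(-959428 - 67956\right) \left(- \frac{1}{814125}\right)} = \frac{1}{\left(-1027384\right) \left(- \frac{1}{814125}\right)} = \frac{1}{\frac{6152}{4875}} = \frac{4875}{6152}$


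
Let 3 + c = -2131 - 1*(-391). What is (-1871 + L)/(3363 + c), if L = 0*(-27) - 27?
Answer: -949/810 ≈ -1.1716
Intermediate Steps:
c = -1743 (c = -3 + (-2131 - 1*(-391)) = -3 + (-2131 + 391) = -3 - 1740 = -1743)
L = -27 (L = 0 - 27 = -27)
(-1871 + L)/(3363 + c) = (-1871 - 27)/(3363 - 1743) = -1898/1620 = -1898*1/1620 = -949/810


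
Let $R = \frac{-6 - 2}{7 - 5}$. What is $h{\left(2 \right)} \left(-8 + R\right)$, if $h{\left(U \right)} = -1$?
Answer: $12$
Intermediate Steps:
$R = -4$ ($R = - \frac{8}{2} = \left(-8\right) \frac{1}{2} = -4$)
$h{\left(2 \right)} \left(-8 + R\right) = - (-8 - 4) = \left(-1\right) \left(-12\right) = 12$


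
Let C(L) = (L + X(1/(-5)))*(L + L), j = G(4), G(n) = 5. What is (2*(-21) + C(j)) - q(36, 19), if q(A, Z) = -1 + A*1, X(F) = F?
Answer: -29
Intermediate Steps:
j = 5
C(L) = 2*L*(-⅕ + L) (C(L) = (L + 1/(-5))*(L + L) = (L - ⅕)*(2*L) = (-⅕ + L)*(2*L) = 2*L*(-⅕ + L))
q(A, Z) = -1 + A
(2*(-21) + C(j)) - q(36, 19) = (2*(-21) + (⅖)*5*(-1 + 5*5)) - (-1 + 36) = (-42 + (⅖)*5*(-1 + 25)) - 1*35 = (-42 + (⅖)*5*24) - 35 = (-42 + 48) - 35 = 6 - 35 = -29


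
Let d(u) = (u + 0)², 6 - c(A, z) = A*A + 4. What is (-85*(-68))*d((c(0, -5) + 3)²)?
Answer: 3612500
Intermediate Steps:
c(A, z) = 2 - A² (c(A, z) = 6 - (A*A + 4) = 6 - (A² + 4) = 6 - (4 + A²) = 6 + (-4 - A²) = 2 - A²)
d(u) = u²
(-85*(-68))*d((c(0, -5) + 3)²) = (-85*(-68))*(((2 - 1*0²) + 3)²)² = 5780*(((2 - 1*0) + 3)²)² = 5780*(((2 + 0) + 3)²)² = 5780*((2 + 3)²)² = 5780*(5²)² = 5780*25² = 5780*625 = 3612500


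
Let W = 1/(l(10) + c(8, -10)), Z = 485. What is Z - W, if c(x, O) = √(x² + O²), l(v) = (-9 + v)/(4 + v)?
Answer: 15589369/32143 - 392*√41/32143 ≈ 484.92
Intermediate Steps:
l(v) = (-9 + v)/(4 + v)
c(x, O) = √(O² + x²)
W = 1/(1/14 + 2*√41) (W = 1/((-9 + 10)/(4 + 10) + √((-10)² + 8²)) = 1/(1/14 + √(100 + 64)) = 1/((1/14)*1 + √164) = 1/(1/14 + 2*√41) ≈ 0.077654)
Z - W = 485 - (-14/32143 + 392*√41/32143) = 485 + (14/32143 - 392*√41/32143) = 15589369/32143 - 392*√41/32143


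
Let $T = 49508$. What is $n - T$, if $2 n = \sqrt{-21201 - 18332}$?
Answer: $-49508 + \frac{i \sqrt{39533}}{2} \approx -49508.0 + 99.415 i$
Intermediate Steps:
$n = \frac{i \sqrt{39533}}{2}$ ($n = \frac{\sqrt{-21201 - 18332}}{2} = \frac{\sqrt{-39533}}{2} = \frac{i \sqrt{39533}}{2} \approx 99.415 i$)
$n - T = \frac{i \sqrt{39533}}{2} - 49508 = -49508 + \frac{i \sqrt{39533}}{2}$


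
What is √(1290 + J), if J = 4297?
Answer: √5587 ≈ 74.746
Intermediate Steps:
√(1290 + J) = √(1290 + 4297) = √5587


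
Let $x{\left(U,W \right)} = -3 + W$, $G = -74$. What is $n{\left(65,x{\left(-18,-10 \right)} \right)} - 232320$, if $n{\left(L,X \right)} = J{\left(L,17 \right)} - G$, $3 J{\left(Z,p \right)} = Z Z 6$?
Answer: $-223796$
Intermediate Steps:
$J{\left(Z,p \right)} = 2 Z^{2}$ ($J{\left(Z,p \right)} = \frac{Z Z 6}{3} = \frac{Z^{2} \cdot 6}{3} = \frac{6 Z^{2}}{3} = 2 Z^{2}$)
$n{\left(L,X \right)} = 74 + 2 L^{2}$ ($n{\left(L,X \right)} = 2 L^{2} - -74 = 2 L^{2} + 74 = 74 + 2 L^{2}$)
$n{\left(65,x{\left(-18,-10 \right)} \right)} - 232320 = \left(74 + 2 \cdot 65^{2}\right) - 232320 = \left(74 + 2 \cdot 4225\right) - 232320 = \left(74 + 8450\right) - 232320 = 8524 - 232320 = -223796$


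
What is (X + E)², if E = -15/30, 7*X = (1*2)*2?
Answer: 1/196 ≈ 0.0051020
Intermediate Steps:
X = 4/7 (X = ((1*2)*2)/7 = (2*2)/7 = (⅐)*4 = 4/7 ≈ 0.57143)
E = -½ (E = -15*1/30 = -½ ≈ -0.50000)
(X + E)² = (4/7 - ½)² = (1/14)² = 1/196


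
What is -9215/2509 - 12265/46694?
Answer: -461058095/117155246 ≈ -3.9354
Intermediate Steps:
-9215/2509 - 12265/46694 = -461058095/117155246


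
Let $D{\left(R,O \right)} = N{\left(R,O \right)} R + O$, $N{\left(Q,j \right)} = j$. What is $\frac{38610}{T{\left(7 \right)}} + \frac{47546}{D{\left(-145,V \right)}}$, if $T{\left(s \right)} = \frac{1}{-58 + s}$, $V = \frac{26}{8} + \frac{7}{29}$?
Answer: $- \frac{14355501317}{7290} \approx -1.9692 \cdot 10^{6}$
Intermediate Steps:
$V = \frac{405}{116}$ ($V = 26 \cdot \frac{1}{8} + 7 \cdot \frac{1}{29} = \frac{13}{4} + \frac{7}{29} = \frac{405}{116} \approx 3.4914$)
$D{\left(R,O \right)} = O + O R$ ($D{\left(R,O \right)} = O R + O = O + O R$)
$\frac{38610}{T{\left(7 \right)}} + \frac{47546}{D{\left(-145,V \right)}} = \frac{38610}{\frac{1}{-58 + 7}} + \frac{47546}{\frac{405}{116} \left(1 - 145\right)} = \frac{38610}{\frac{1}{-51}} + \frac{47546}{\frac{405}{116} \left(-144\right)} = \frac{38610}{- \frac{1}{51}} + \frac{47546}{- \frac{14580}{29}} = 38610 \left(-51\right) + 47546 \left(- \frac{29}{14580}\right) = -1969110 - \frac{689417}{7290} = - \frac{14355501317}{7290}$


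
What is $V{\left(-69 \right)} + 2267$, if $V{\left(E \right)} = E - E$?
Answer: $2267$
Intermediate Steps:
$V{\left(E \right)} = 0$
$V{\left(-69 \right)} + 2267 = 0 + 2267 = 2267$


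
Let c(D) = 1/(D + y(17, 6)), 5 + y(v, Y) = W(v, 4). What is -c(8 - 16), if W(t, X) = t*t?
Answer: -1/276 ≈ -0.0036232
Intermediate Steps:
W(t, X) = t²
y(v, Y) = -5 + v²
c(D) = 1/(284 + D) (c(D) = 1/(D + (-5 + 17²)) = 1/(D + (-5 + 289)) = 1/(D + 284) = 1/(284 + D))
-c(8 - 16) = -1/(284 + (8 - 16)) = -1/(284 - 8) = -1/276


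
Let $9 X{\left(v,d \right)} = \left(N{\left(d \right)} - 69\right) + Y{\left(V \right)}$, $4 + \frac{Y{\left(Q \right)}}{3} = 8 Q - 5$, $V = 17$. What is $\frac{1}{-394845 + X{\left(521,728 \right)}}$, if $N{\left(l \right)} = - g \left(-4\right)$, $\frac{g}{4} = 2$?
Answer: $- \frac{9}{3553261} \approx -2.5329 \cdot 10^{-6}$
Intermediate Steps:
$g = 8$ ($g = 4 \cdot 2 = 8$)
$Y{\left(Q \right)} = -27 + 24 Q$ ($Y{\left(Q \right)} = -12 + 3 \left(8 Q - 5\right) = -12 + 3 \left(-5 + 8 Q\right) = -12 + \left(-15 + 24 Q\right) = -27 + 24 Q$)
$N{\left(l \right)} = 32$ ($N{\left(l \right)} = \left(-1\right) 8 \left(-4\right) = \left(-8\right) \left(-4\right) = 32$)
$X{\left(v,d \right)} = \frac{344}{9}$ ($X{\left(v,d \right)} = \frac{\left(32 - 69\right) + \left(-27 + 24 \cdot 17\right)}{9} = \frac{-37 + \left(-27 + 408\right)}{9} = \frac{-37 + 381}{9} = \frac{1}{9} \cdot 344 = \frac{344}{9}$)
$\frac{1}{-394845 + X{\left(521,728 \right)}} = \frac{1}{-394845 + \frac{344}{9}} = \frac{1}{- \frac{3553261}{9}} = - \frac{9}{3553261}$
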